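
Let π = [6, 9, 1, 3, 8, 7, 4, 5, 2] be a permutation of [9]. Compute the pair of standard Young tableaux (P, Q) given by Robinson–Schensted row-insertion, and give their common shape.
P = [1, 2, 4, 5] / [3, 7] / [6] / [8] / [9];  Q = [1, 2, 5, 8] / [3, 4] / [6] / [7] / [9];  common shape = (4, 2, 1, 1, 1)

Row-insert the values π_1, π_2, … into P one at a time, bumping the leftmost entry strictly greater than the inserted value down to the next row. The recording tableau Q records, in position (i, j), the step at which that cell was added to P.
  Insert 6 (step 1): P = [6];  Q = [1]
  Insert 9 (step 2): P = [6, 9];  Q = [1, 2]
  Insert 1 (step 3): P = [1, 9] / [6];  Q = [1, 2] / [3]
  Insert 3 (step 4): P = [1, 3] / [6, 9];  Q = [1, 2] / [3, 4]
  Insert 8 (step 5): P = [1, 3, 8] / [6, 9];  Q = [1, 2, 5] / [3, 4]
  Insert 7 (step 6): P = [1, 3, 7] / [6, 8] / [9];  Q = [1, 2, 5] / [3, 4] / [6]
  Insert 4 (step 7): P = [1, 3, 4] / [6, 7] / [8] / [9];  Q = [1, 2, 5] / [3, 4] / [6] / [7]
  Insert 5 (step 8): P = [1, 3, 4, 5] / [6, 7] / [8] / [9];  Q = [1, 2, 5, 8] / [3, 4] / [6] / [7]
  Insert 2 (step 9): P = [1, 2, 4, 5] / [3, 7] / [6] / [8] / [9];  Q = [1, 2, 5, 8] / [3, 4] / [6] / [7] / [9]
Final shape: (4, 2, 1, 1, 1).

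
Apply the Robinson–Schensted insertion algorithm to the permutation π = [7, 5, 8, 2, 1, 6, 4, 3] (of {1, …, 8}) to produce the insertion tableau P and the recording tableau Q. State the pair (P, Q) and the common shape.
P = [1, 3] / [2, 4] / [5, 6] / [7, 8];  Q = [1, 3] / [2, 6] / [4, 7] / [5, 8];  common shape = (2, 2, 2, 2)

Row-insert the values π_1, π_2, … into P one at a time, bumping the leftmost entry strictly greater than the inserted value down to the next row. The recording tableau Q records, in position (i, j), the step at which that cell was added to P.
  Insert 7 (step 1): P = [7];  Q = [1]
  Insert 5 (step 2): P = [5] / [7];  Q = [1] / [2]
  Insert 8 (step 3): P = [5, 8] / [7];  Q = [1, 3] / [2]
  Insert 2 (step 4): P = [2, 8] / [5] / [7];  Q = [1, 3] / [2] / [4]
  Insert 1 (step 5): P = [1, 8] / [2] / [5] / [7];  Q = [1, 3] / [2] / [4] / [5]
  Insert 6 (step 6): P = [1, 6] / [2, 8] / [5] / [7];  Q = [1, 3] / [2, 6] / [4] / [5]
  Insert 4 (step 7): P = [1, 4] / [2, 6] / [5, 8] / [7];  Q = [1, 3] / [2, 6] / [4, 7] / [5]
  Insert 3 (step 8): P = [1, 3] / [2, 4] / [5, 6] / [7, 8];  Q = [1, 3] / [2, 6] / [4, 7] / [5, 8]
Final shape: (2, 2, 2, 2).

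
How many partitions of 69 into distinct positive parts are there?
q(69) = 27130

A partition into distinct parts is a strictly decreasing sequence summing to n. The recurrence d(n, m) = d(n, m−1) + d(n−m, m−1) (use part m at most once) with q(n) = d(n, n) gives q(69) = 27130. (Euler's theorem: # distinct-part partitions = # odd-part partitions.)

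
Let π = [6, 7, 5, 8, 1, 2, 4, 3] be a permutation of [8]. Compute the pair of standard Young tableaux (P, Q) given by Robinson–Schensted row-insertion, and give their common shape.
P = [1, 2, 3] / [4, 7, 8] / [5] / [6];  Q = [1, 2, 4] / [3, 6, 7] / [5] / [8];  common shape = (3, 3, 1, 1)

Row-insert the values π_1, π_2, … into P one at a time, bumping the leftmost entry strictly greater than the inserted value down to the next row. The recording tableau Q records, in position (i, j), the step at which that cell was added to P.
  Insert 6 (step 1): P = [6];  Q = [1]
  Insert 7 (step 2): P = [6, 7];  Q = [1, 2]
  Insert 5 (step 3): P = [5, 7] / [6];  Q = [1, 2] / [3]
  Insert 8 (step 4): P = [5, 7, 8] / [6];  Q = [1, 2, 4] / [3]
  Insert 1 (step 5): P = [1, 7, 8] / [5] / [6];  Q = [1, 2, 4] / [3] / [5]
  Insert 2 (step 6): P = [1, 2, 8] / [5, 7] / [6];  Q = [1, 2, 4] / [3, 6] / [5]
  Insert 4 (step 7): P = [1, 2, 4] / [5, 7, 8] / [6];  Q = [1, 2, 4] / [3, 6, 7] / [5]
  Insert 3 (step 8): P = [1, 2, 3] / [4, 7, 8] / [5] / [6];  Q = [1, 2, 4] / [3, 6, 7] / [5] / [8]
Final shape: (3, 3, 1, 1).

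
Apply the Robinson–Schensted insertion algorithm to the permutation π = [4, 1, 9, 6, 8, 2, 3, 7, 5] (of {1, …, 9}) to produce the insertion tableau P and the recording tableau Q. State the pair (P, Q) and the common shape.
P = [1, 2, 3, 5] / [4, 6, 7] / [8] / [9];  Q = [1, 3, 5, 8] / [2, 4, 7] / [6] / [9];  common shape = (4, 3, 1, 1)

Row-insert the values π_1, π_2, … into P one at a time, bumping the leftmost entry strictly greater than the inserted value down to the next row. The recording tableau Q records, in position (i, j), the step at which that cell was added to P.
  Insert 4 (step 1): P = [4];  Q = [1]
  Insert 1 (step 2): P = [1] / [4];  Q = [1] / [2]
  Insert 9 (step 3): P = [1, 9] / [4];  Q = [1, 3] / [2]
  Insert 6 (step 4): P = [1, 6] / [4, 9];  Q = [1, 3] / [2, 4]
  Insert 8 (step 5): P = [1, 6, 8] / [4, 9];  Q = [1, 3, 5] / [2, 4]
  Insert 2 (step 6): P = [1, 2, 8] / [4, 6] / [9];  Q = [1, 3, 5] / [2, 4] / [6]
  Insert 3 (step 7): P = [1, 2, 3] / [4, 6, 8] / [9];  Q = [1, 3, 5] / [2, 4, 7] / [6]
  Insert 7 (step 8): P = [1, 2, 3, 7] / [4, 6, 8] / [9];  Q = [1, 3, 5, 8] / [2, 4, 7] / [6]
  Insert 5 (step 9): P = [1, 2, 3, 5] / [4, 6, 7] / [8] / [9];  Q = [1, 3, 5, 8] / [2, 4, 7] / [6] / [9]
Final shape: (4, 3, 1, 1).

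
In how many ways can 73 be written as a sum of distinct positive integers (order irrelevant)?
q(73) = 40026

A partition into distinct parts is a strictly decreasing sequence summing to n. The recurrence d(n, m) = d(n, m−1) + d(n−m, m−1) (use part m at most once) with q(n) = d(n, n) gives q(73) = 40026. (Euler's theorem: # distinct-part partitions = # odd-part partitions.)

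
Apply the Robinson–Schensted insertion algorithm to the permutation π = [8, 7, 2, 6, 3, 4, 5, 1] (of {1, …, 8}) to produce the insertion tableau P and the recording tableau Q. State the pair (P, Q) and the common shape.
P = [1, 3, 4, 5] / [2] / [6] / [7] / [8];  Q = [1, 4, 6, 7] / [2] / [3] / [5] / [8];  common shape = (4, 1, 1, 1, 1)

Row-insert the values π_1, π_2, … into P one at a time, bumping the leftmost entry strictly greater than the inserted value down to the next row. The recording tableau Q records, in position (i, j), the step at which that cell was added to P.
  Insert 8 (step 1): P = [8];  Q = [1]
  Insert 7 (step 2): P = [7] / [8];  Q = [1] / [2]
  Insert 2 (step 3): P = [2] / [7] / [8];  Q = [1] / [2] / [3]
  Insert 6 (step 4): P = [2, 6] / [7] / [8];  Q = [1, 4] / [2] / [3]
  Insert 3 (step 5): P = [2, 3] / [6] / [7] / [8];  Q = [1, 4] / [2] / [3] / [5]
  Insert 4 (step 6): P = [2, 3, 4] / [6] / [7] / [8];  Q = [1, 4, 6] / [2] / [3] / [5]
  Insert 5 (step 7): P = [2, 3, 4, 5] / [6] / [7] / [8];  Q = [1, 4, 6, 7] / [2] / [3] / [5]
  Insert 1 (step 8): P = [1, 3, 4, 5] / [2] / [6] / [7] / [8];  Q = [1, 4, 6, 7] / [2] / [3] / [5] / [8]
Final shape: (4, 1, 1, 1, 1).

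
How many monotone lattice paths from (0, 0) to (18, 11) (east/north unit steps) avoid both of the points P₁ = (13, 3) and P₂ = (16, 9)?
Number of paths = 21900960

Inclusion–exclusion. Total paths: C(29, 18) = 34597290. Through P₁: C(16, 13)·C(13, 5) = 720720. Through P₂: C(25, 16)·C(4, 2) = 12257850. Since P₁ is strictly southwest of P₂, a monotone path through both must visit P₁ then P₂; paths through both = C(16, 13)·C(9, 3)·C(4, 2) = 282240. Avoid both = 34597290 − 720720 − 12257850 + 282240 = 21900960.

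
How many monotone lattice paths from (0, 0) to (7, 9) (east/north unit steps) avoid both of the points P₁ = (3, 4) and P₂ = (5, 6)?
Number of paths = 4510

Inclusion–exclusion. Total paths: C(16, 7) = 11440. Through P₁: C(7, 3)·C(9, 4) = 4410. Through P₂: C(11, 5)·C(5, 2) = 4620. Since P₁ is strictly southwest of P₂, a monotone path through both must visit P₁ then P₂; paths through both = C(7, 3)·C(4, 2)·C(5, 2) = 2100. Avoid both = 11440 − 4410 − 4620 + 2100 = 4510.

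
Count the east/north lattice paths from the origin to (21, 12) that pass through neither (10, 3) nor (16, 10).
Number of paths = 205540621

Inclusion–exclusion. Total paths: C(33, 21) = 354817320. Through P₁: C(13, 10)·C(20, 11) = 48036560. Through P₂: C(26, 16)·C(7, 5) = 111546435. Since P₁ is strictly southwest of P₂, a monotone path through both must visit P₁ then P₂; paths through both = C(13, 10)·C(13, 6)·C(7, 5) = 10306296. Avoid both = 354817320 − 48036560 − 111546435 + 10306296 = 205540621.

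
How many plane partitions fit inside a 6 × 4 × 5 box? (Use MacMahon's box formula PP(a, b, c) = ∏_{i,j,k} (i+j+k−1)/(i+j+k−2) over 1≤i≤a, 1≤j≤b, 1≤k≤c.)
PP(6, 4, 5) = 133613766

Evaluate the triple product over i = 1..6, j = 1..4, k = 1..5. The factors are (2/1) · (3/2) · (4/3) · (5/4) · (6/5) · (3/2) · (4/3) · (5/4) · … (120 factors total). The numerators and denominators telescope so the product is an integer; carrying out the multiplication exactly gives PP(6, 4, 5) = 133613766.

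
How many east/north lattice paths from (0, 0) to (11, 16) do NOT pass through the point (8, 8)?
Number of paths = 10914345

Total paths from (0, 0) to (11, 16): C(27, 11) = 13037895. Paths through (8, 8): (paths (0, 0) → (8, 8)) × (paths (8, 8) → (11, 16)) = C(16, 8) · C(11, 3) = 12870 · 165 = 2123550. Avoidance count = 13037895 − 2123550 = 10914345.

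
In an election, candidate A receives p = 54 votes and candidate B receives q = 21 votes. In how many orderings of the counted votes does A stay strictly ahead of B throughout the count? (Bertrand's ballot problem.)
Strict-lead orderings = 925555503026503448

Total orderings of the 75 votes with 54 for A: C(75, 54) = 2103535234151144200. By the Bertrand ballot formula (Cycle Lemma / reflection principle), the number of orderings in which A is strictly ahead of B throughout is (p − q)/(p + q) · C(p + q, p) = (54 − 21)/(54 + 21) · 2103535234151144200 = 925555503026503448.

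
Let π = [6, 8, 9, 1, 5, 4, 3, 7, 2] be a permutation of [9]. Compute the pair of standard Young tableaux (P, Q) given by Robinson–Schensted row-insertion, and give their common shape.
P = [1, 2, 7] / [3, 8, 9] / [4] / [5] / [6];  Q = [1, 2, 3] / [4, 5, 8] / [6] / [7] / [9];  common shape = (3, 3, 1, 1, 1)

Row-insert the values π_1, π_2, … into P one at a time, bumping the leftmost entry strictly greater than the inserted value down to the next row. The recording tableau Q records, in position (i, j), the step at which that cell was added to P.
  Insert 6 (step 1): P = [6];  Q = [1]
  Insert 8 (step 2): P = [6, 8];  Q = [1, 2]
  Insert 9 (step 3): P = [6, 8, 9];  Q = [1, 2, 3]
  Insert 1 (step 4): P = [1, 8, 9] / [6];  Q = [1, 2, 3] / [4]
  Insert 5 (step 5): P = [1, 5, 9] / [6, 8];  Q = [1, 2, 3] / [4, 5]
  Insert 4 (step 6): P = [1, 4, 9] / [5, 8] / [6];  Q = [1, 2, 3] / [4, 5] / [6]
  Insert 3 (step 7): P = [1, 3, 9] / [4, 8] / [5] / [6];  Q = [1, 2, 3] / [4, 5] / [6] / [7]
  Insert 7 (step 8): P = [1, 3, 7] / [4, 8, 9] / [5] / [6];  Q = [1, 2, 3] / [4, 5, 8] / [6] / [7]
  Insert 2 (step 9): P = [1, 2, 7] / [3, 8, 9] / [4] / [5] / [6];  Q = [1, 2, 3] / [4, 5, 8] / [6] / [7] / [9]
Final shape: (3, 3, 1, 1, 1).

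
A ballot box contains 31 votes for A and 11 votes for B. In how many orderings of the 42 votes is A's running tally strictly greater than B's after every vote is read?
Strict-lead orderings = 2038362560

Total orderings of the 42 votes with 31 for A: C(42, 31) = 4280561376. By the Bertrand ballot formula (Cycle Lemma / reflection principle), the number of orderings in which A is strictly ahead of B throughout is (p − q)/(p + q) · C(p + q, p) = (31 − 11)/(31 + 11) · 4280561376 = 2038362560.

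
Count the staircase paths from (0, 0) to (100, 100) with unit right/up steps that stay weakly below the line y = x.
C_100 = 896519947090131496687170070074100632420837521538745909320

These NE paths below the diagonal are counted by the Catalan number C_n = (1/(n + 1)) · C(2n, n). For n = 100: C_100 = (1/101) · C(200, 100) = 90548514656103281165404177077484163874504589675413336841320/101 = 896519947090131496687170070074100632420837521538745909320.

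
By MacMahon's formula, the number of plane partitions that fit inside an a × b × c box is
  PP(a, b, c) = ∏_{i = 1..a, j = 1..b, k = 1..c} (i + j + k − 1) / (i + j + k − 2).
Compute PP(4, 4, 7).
PP(4, 4, 7) = 44537922

Evaluate the triple product over i = 1..4, j = 1..4, k = 1..7. The factors are (2/1) · (3/2) · (4/3) · (5/4) · (6/5) · (7/6) · (8/7) · (3/2) · … (112 factors total). The numerators and denominators telescope so the product is an integer; carrying out the multiplication exactly gives PP(4, 4, 7) = 44537922.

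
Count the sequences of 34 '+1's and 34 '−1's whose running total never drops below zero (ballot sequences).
C_34 = 812944042149730764

These ballot sequences are counted by the Catalan number C_n = (1/(n + 1)) · C(2n, n). For n = 34: C_34 = (1/35) · C(68, 34) = 28453041475240576740/35 = 812944042149730764.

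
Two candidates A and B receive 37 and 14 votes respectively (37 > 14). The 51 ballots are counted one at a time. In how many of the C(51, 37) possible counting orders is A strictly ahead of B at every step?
Strict-lead orderings = 582985137700

Total orderings of the 51 votes with 37 for A: C(51, 37) = 1292706174900. By the Bertrand ballot formula (Cycle Lemma / reflection principle), the number of orderings in which A is strictly ahead of B throughout is (p − q)/(p + q) · C(p + q, p) = (37 − 14)/(37 + 14) · 1292706174900 = 582985137700.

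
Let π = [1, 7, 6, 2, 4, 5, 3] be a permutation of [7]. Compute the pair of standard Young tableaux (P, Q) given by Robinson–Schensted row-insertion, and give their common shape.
P = [1, 2, 3, 5] / [4] / [6] / [7];  Q = [1, 2, 5, 6] / [3] / [4] / [7];  common shape = (4, 1, 1, 1)

Row-insert the values π_1, π_2, … into P one at a time, bumping the leftmost entry strictly greater than the inserted value down to the next row. The recording tableau Q records, in position (i, j), the step at which that cell was added to P.
  Insert 1 (step 1): P = [1];  Q = [1]
  Insert 7 (step 2): P = [1, 7];  Q = [1, 2]
  Insert 6 (step 3): P = [1, 6] / [7];  Q = [1, 2] / [3]
  Insert 2 (step 4): P = [1, 2] / [6] / [7];  Q = [1, 2] / [3] / [4]
  Insert 4 (step 5): P = [1, 2, 4] / [6] / [7];  Q = [1, 2, 5] / [3] / [4]
  Insert 5 (step 6): P = [1, 2, 4, 5] / [6] / [7];  Q = [1, 2, 5, 6] / [3] / [4]
  Insert 3 (step 7): P = [1, 2, 3, 5] / [4] / [6] / [7];  Q = [1, 2, 5, 6] / [3] / [4] / [7]
Final shape: (4, 1, 1, 1).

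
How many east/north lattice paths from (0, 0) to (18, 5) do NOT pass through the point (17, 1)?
Number of paths = 33559

Total paths from (0, 0) to (18, 5): C(23, 18) = 33649. Paths through (17, 1): (paths (0, 0) → (17, 1)) × (paths (17, 1) → (18, 5)) = C(18, 17) · C(5, 1) = 18 · 5 = 90. Avoidance count = 33649 − 90 = 33559.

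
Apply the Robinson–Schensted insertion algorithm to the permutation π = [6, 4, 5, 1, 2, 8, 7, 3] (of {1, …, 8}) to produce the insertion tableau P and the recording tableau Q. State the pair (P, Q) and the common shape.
P = [1, 2, 3] / [4, 5, 7] / [6, 8];  Q = [1, 3, 6] / [2, 5, 7] / [4, 8];  common shape = (3, 3, 2)

Row-insert the values π_1, π_2, … into P one at a time, bumping the leftmost entry strictly greater than the inserted value down to the next row. The recording tableau Q records, in position (i, j), the step at which that cell was added to P.
  Insert 6 (step 1): P = [6];  Q = [1]
  Insert 4 (step 2): P = [4] / [6];  Q = [1] / [2]
  Insert 5 (step 3): P = [4, 5] / [6];  Q = [1, 3] / [2]
  Insert 1 (step 4): P = [1, 5] / [4] / [6];  Q = [1, 3] / [2] / [4]
  Insert 2 (step 5): P = [1, 2] / [4, 5] / [6];  Q = [1, 3] / [2, 5] / [4]
  Insert 8 (step 6): P = [1, 2, 8] / [4, 5] / [6];  Q = [1, 3, 6] / [2, 5] / [4]
  Insert 7 (step 7): P = [1, 2, 7] / [4, 5, 8] / [6];  Q = [1, 3, 6] / [2, 5, 7] / [4]
  Insert 3 (step 8): P = [1, 2, 3] / [4, 5, 7] / [6, 8];  Q = [1, 3, 6] / [2, 5, 7] / [4, 8]
Final shape: (3, 3, 2).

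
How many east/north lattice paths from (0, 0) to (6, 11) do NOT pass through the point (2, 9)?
Number of paths = 11551

Total paths from (0, 0) to (6, 11): C(17, 6) = 12376. Paths through (2, 9): (paths (0, 0) → (2, 9)) × (paths (2, 9) → (6, 11)) = C(11, 2) · C(6, 4) = 55 · 15 = 825. Avoidance count = 12376 − 825 = 11551.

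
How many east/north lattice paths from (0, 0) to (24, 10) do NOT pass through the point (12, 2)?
Number of paths = 119664870

Total paths from (0, 0) to (24, 10): C(34, 24) = 131128140. Paths through (12, 2): (paths (0, 0) → (12, 2)) × (paths (12, 2) → (24, 10)) = C(14, 12) · C(20, 12) = 91 · 125970 = 11463270. Avoidance count = 131128140 − 11463270 = 119664870.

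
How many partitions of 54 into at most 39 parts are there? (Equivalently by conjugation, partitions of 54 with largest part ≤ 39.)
p(54, parts ≤ 39) = 385647

Use the recurrence p(n, m) = p(n, m−1) + p(n−m, m): either the largest part is < m (count p(n, m−1)) or the largest part is exactly m (remove one copy of m, count p(n−m, m)). With p(0, ·) = 1 this gives p(54, parts ≤ 39) = 385647. (By conjugating Young diagrams, this also counts partitions of 54 into at most 39 parts.)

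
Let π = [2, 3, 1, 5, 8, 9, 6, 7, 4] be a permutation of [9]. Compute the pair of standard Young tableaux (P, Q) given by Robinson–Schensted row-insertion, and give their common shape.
P = [1, 3, 4, 6, 7] / [2, 5, 9] / [8];  Q = [1, 2, 4, 5, 6] / [3, 7, 8] / [9];  common shape = (5, 3, 1)

Row-insert the values π_1, π_2, … into P one at a time, bumping the leftmost entry strictly greater than the inserted value down to the next row. The recording tableau Q records, in position (i, j), the step at which that cell was added to P.
  Insert 2 (step 1): P = [2];  Q = [1]
  Insert 3 (step 2): P = [2, 3];  Q = [1, 2]
  Insert 1 (step 3): P = [1, 3] / [2];  Q = [1, 2] / [3]
  Insert 5 (step 4): P = [1, 3, 5] / [2];  Q = [1, 2, 4] / [3]
  Insert 8 (step 5): P = [1, 3, 5, 8] / [2];  Q = [1, 2, 4, 5] / [3]
  Insert 9 (step 6): P = [1, 3, 5, 8, 9] / [2];  Q = [1, 2, 4, 5, 6] / [3]
  Insert 6 (step 7): P = [1, 3, 5, 6, 9] / [2, 8];  Q = [1, 2, 4, 5, 6] / [3, 7]
  Insert 7 (step 8): P = [1, 3, 5, 6, 7] / [2, 8, 9];  Q = [1, 2, 4, 5, 6] / [3, 7, 8]
  Insert 4 (step 9): P = [1, 3, 4, 6, 7] / [2, 5, 9] / [8];  Q = [1, 2, 4, 5, 6] / [3, 7, 8] / [9]
Final shape: (5, 3, 1).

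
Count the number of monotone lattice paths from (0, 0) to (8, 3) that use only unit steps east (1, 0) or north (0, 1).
Number of paths = 165

A monotone lattice path from (0, 0) to (8, 3) consists of 8 east steps and 3 north steps in some order, so it is determined by which 8 of the 11 steps are east. The count is C(11, 8) = 165.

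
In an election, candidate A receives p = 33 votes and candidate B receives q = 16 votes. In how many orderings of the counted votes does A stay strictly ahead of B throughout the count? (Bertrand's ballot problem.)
Strict-lead orderings = 1161588834303

Total orderings of the 49 votes with 33 for A: C(49, 33) = 3348108992991. By the Bertrand ballot formula (Cycle Lemma / reflection principle), the number of orderings in which A is strictly ahead of B throughout is (p − q)/(p + q) · C(p + q, p) = (33 − 16)/(33 + 16) · 3348108992991 = 1161588834303.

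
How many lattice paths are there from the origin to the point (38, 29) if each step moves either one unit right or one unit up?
Number of paths = 7886597962249166160

A monotone lattice path from (0, 0) to (38, 29) consists of 38 east steps and 29 north steps in some order, so it is determined by which 38 of the 67 steps are east. The count is C(67, 38) = 7886597962249166160.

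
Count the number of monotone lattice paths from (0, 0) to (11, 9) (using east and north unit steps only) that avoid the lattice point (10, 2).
Number of paths = 167432

Total paths from (0, 0) to (11, 9): C(20, 11) = 167960. Paths through (10, 2): (paths (0, 0) → (10, 2)) × (paths (10, 2) → (11, 9)) = C(12, 10) · C(8, 1) = 66 · 8 = 528. Avoidance count = 167960 − 528 = 167432.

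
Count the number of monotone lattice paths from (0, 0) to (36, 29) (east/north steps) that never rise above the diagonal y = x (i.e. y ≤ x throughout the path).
Number of paths = 542181316264981120

By the reflection principle (André's argument), the number of monotone paths to (36, 29) with n ≤ m that never go above y = x is C(65, 36) − C(65, 37) = 2507588587725537680 − 1965407271460556560 = 542181316264981120.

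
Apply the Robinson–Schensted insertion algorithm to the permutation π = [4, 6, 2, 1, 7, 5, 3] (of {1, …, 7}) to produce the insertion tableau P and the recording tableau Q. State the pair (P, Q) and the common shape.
P = [1, 3, 7] / [2, 5] / [4, 6];  Q = [1, 2, 5] / [3, 6] / [4, 7];  common shape = (3, 2, 2)

Row-insert the values π_1, π_2, … into P one at a time, bumping the leftmost entry strictly greater than the inserted value down to the next row. The recording tableau Q records, in position (i, j), the step at which that cell was added to P.
  Insert 4 (step 1): P = [4];  Q = [1]
  Insert 6 (step 2): P = [4, 6];  Q = [1, 2]
  Insert 2 (step 3): P = [2, 6] / [4];  Q = [1, 2] / [3]
  Insert 1 (step 4): P = [1, 6] / [2] / [4];  Q = [1, 2] / [3] / [4]
  Insert 7 (step 5): P = [1, 6, 7] / [2] / [4];  Q = [1, 2, 5] / [3] / [4]
  Insert 5 (step 6): P = [1, 5, 7] / [2, 6] / [4];  Q = [1, 2, 5] / [3, 6] / [4]
  Insert 3 (step 7): P = [1, 3, 7] / [2, 5] / [4, 6];  Q = [1, 2, 5] / [3, 6] / [4, 7]
Final shape: (3, 2, 2).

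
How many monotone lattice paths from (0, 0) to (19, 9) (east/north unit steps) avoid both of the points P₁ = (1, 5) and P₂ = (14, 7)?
Number of paths = 4434360

Inclusion–exclusion. Total paths: C(28, 19) = 6906900. Through P₁: C(6, 1)·C(22, 18) = 43890. Through P₂: C(21, 14)·C(7, 5) = 2441880. Since P₁ is strictly southwest of P₂, a monotone path through both must visit P₁ then P₂; paths through both = C(6, 1)·C(15, 13)·C(7, 5) = 13230. Avoid both = 6906900 − 43890 − 2441880 + 13230 = 4434360.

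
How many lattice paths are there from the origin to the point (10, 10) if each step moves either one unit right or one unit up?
Number of paths = 184756

A monotone lattice path from (0, 0) to (10, 10) consists of 10 east steps and 10 north steps in some order, so it is determined by which 10 of the 20 steps are east. The count is C(20, 10) = 184756.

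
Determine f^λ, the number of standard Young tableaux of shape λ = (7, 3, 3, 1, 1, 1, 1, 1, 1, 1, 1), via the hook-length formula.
# SYT of shape (7, 3, 3, 1, 1, 1, 1, 1, 1, 1, 1) = 35012250

Hook-length formula: f^λ = n! / Π hook(c), product over all cells c of the Young diagram. For λ = (7, 3, 3, 1, 1, 1, 1, 1, 1, 1, 1), n = 21 boxes. Hook lengths by row (left-to-right, top-to-bottom): [17, 8, 7, 4, 3, 2, 1]; [12, 3, 2]; [11, 2, 1]; [8]; [7]; [6]; [5]; [4]; [3]; [2]; [1]. Product of hooks = 1459230474240. So f^λ = 21! / 1459230474240 = 51090942171709440000 / 1459230474240 = 35012250.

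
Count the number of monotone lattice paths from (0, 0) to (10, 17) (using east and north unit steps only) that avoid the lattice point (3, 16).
Number of paths = 8428533

Total paths from (0, 0) to (10, 17): C(27, 10) = 8436285. Paths through (3, 16): (paths (0, 0) → (3, 16)) × (paths (3, 16) → (10, 17)) = C(19, 3) · C(8, 7) = 969 · 8 = 7752. Avoidance count = 8436285 − 7752 = 8428533.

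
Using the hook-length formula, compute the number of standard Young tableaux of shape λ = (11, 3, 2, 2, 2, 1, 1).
# SYT of shape (11, 3, 2, 2, 2, 1, 1) = 203351148

Hook-length formula: f^λ = n! / Π hook(c), product over all cells c of the Young diagram. For λ = (11, 3, 2, 2, 2, 1, 1), n = 22 boxes. Hook lengths by row (left-to-right, top-to-bottom): [17, 14, 10, 8, 7, 6, 5, 4, 3, 2, 1]; [8, 5, 1]; [6, 3]; [5, 2]; [4, 1]; [2]; [1]. Product of hooks = 5527388160000. So f^λ = 22! / 5527388160000 = 1124000727777607680000 / 5527388160000 = 203351148.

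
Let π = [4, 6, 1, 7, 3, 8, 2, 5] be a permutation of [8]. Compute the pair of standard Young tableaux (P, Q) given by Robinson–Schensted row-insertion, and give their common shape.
P = [1, 2, 5, 8] / [3, 6, 7] / [4];  Q = [1, 2, 4, 6] / [3, 5, 8] / [7];  common shape = (4, 3, 1)

Row-insert the values π_1, π_2, … into P one at a time, bumping the leftmost entry strictly greater than the inserted value down to the next row. The recording tableau Q records, in position (i, j), the step at which that cell was added to P.
  Insert 4 (step 1): P = [4];  Q = [1]
  Insert 6 (step 2): P = [4, 6];  Q = [1, 2]
  Insert 1 (step 3): P = [1, 6] / [4];  Q = [1, 2] / [3]
  Insert 7 (step 4): P = [1, 6, 7] / [4];  Q = [1, 2, 4] / [3]
  Insert 3 (step 5): P = [1, 3, 7] / [4, 6];  Q = [1, 2, 4] / [3, 5]
  Insert 8 (step 6): P = [1, 3, 7, 8] / [4, 6];  Q = [1, 2, 4, 6] / [3, 5]
  Insert 2 (step 7): P = [1, 2, 7, 8] / [3, 6] / [4];  Q = [1, 2, 4, 6] / [3, 5] / [7]
  Insert 5 (step 8): P = [1, 2, 5, 8] / [3, 6, 7] / [4];  Q = [1, 2, 4, 6] / [3, 5, 8] / [7]
Final shape: (4, 3, 1).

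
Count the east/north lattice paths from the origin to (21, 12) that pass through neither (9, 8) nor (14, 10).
Number of paths = 258346264

Inclusion–exclusion. Total paths: C(33, 21) = 354817320. Through P₁: C(17, 9)·C(16, 12) = 44244200. Through P₂: C(24, 14)·C(9, 7) = 70605216. Since P₁ is strictly southwest of P₂, a monotone path through both must visit P₁ then P₂; paths through both = C(17, 9)·C(7, 5)·C(9, 7) = 18378360. Avoid both = 354817320 − 44244200 − 70605216 + 18378360 = 258346264.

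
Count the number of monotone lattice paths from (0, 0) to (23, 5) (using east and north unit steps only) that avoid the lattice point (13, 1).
Number of paths = 84266

Total paths from (0, 0) to (23, 5): C(28, 23) = 98280. Paths through (13, 1): (paths (0, 0) → (13, 1)) × (paths (13, 1) → (23, 5)) = C(14, 13) · C(14, 10) = 14 · 1001 = 14014. Avoidance count = 98280 − 14014 = 84266.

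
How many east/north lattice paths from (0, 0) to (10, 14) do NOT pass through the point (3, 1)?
Number of paths = 1651176

Total paths from (0, 0) to (10, 14): C(24, 10) = 1961256. Paths through (3, 1): (paths (0, 0) → (3, 1)) × (paths (3, 1) → (10, 14)) = C(4, 3) · C(20, 7) = 4 · 77520 = 310080. Avoidance count = 1961256 − 310080 = 1651176.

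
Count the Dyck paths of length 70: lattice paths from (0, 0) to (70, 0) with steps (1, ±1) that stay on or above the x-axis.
C_35 = 3116285494907301262

These Dyck paths are counted by the Catalan number C_n = (1/(n + 1)) · C(2n, n). For n = 35: C_35 = (1/36) · C(70, 35) = 112186277816662845432/36 = 3116285494907301262.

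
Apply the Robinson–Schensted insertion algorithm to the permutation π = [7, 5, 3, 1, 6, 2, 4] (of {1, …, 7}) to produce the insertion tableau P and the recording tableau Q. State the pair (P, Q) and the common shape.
P = [1, 2, 4] / [3, 6] / [5] / [7];  Q = [1, 5, 7] / [2, 6] / [3] / [4];  common shape = (3, 2, 1, 1)

Row-insert the values π_1, π_2, … into P one at a time, bumping the leftmost entry strictly greater than the inserted value down to the next row. The recording tableau Q records, in position (i, j), the step at which that cell was added to P.
  Insert 7 (step 1): P = [7];  Q = [1]
  Insert 5 (step 2): P = [5] / [7];  Q = [1] / [2]
  Insert 3 (step 3): P = [3] / [5] / [7];  Q = [1] / [2] / [3]
  Insert 1 (step 4): P = [1] / [3] / [5] / [7];  Q = [1] / [2] / [3] / [4]
  Insert 6 (step 5): P = [1, 6] / [3] / [5] / [7];  Q = [1, 5] / [2] / [3] / [4]
  Insert 2 (step 6): P = [1, 2] / [3, 6] / [5] / [7];  Q = [1, 5] / [2, 6] / [3] / [4]
  Insert 4 (step 7): P = [1, 2, 4] / [3, 6] / [5] / [7];  Q = [1, 5, 7] / [2, 6] / [3] / [4]
Final shape: (3, 2, 1, 1).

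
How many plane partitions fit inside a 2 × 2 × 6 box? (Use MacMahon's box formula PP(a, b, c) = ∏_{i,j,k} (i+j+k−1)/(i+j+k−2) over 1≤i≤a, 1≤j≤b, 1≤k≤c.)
PP(2, 2, 6) = 336

Evaluate the triple product over i = 1..2, j = 1..2, k = 1..6. The factors are (2/1) · (3/2) · (4/3) · (5/4) · (6/5) · (7/6) · (3/2) · (4/3) · … (24 factors total). The numerators and denominators telescope so the product is an integer; carrying out the multiplication exactly gives PP(2, 2, 6) = 336.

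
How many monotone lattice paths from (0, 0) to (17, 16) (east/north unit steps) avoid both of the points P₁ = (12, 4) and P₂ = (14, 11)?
Number of paths = 909595670

Inclusion–exclusion. Total paths: C(33, 17) = 1166803110. Through P₁: C(16, 12)·C(17, 5) = 11262160. Through P₂: C(25, 14)·C(8, 3) = 249614400. Since P₁ is strictly southwest of P₂, a monotone path through both must visit P₁ then P₂; paths through both = C(16, 12)·C(9, 2)·C(8, 3) = 3669120. Avoid both = 1166803110 − 11262160 − 249614400 + 3669120 = 909595670.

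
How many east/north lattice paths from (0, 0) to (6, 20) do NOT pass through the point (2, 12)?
Number of paths = 185185

Total paths from (0, 0) to (6, 20): C(26, 6) = 230230. Paths through (2, 12): (paths (0, 0) → (2, 12)) × (paths (2, 12) → (6, 20)) = C(14, 2) · C(12, 4) = 91 · 495 = 45045. Avoidance count = 230230 − 45045 = 185185.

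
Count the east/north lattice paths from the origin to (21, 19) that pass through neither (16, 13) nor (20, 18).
Number of paths = 49874985030

Inclusion–exclusion. Total paths: C(40, 21) = 131282408400. Through P₁: C(29, 16)·C(11, 5) = 31353128730. Through P₂: C(38, 20)·C(2, 1) = 67156001220. Since P₁ is strictly southwest of P₂, a monotone path through both must visit P₁ then P₂; paths through both = C(29, 16)·C(9, 4)·C(2, 1) = 17101706580. Avoid both = 131282408400 − 31353128730 − 67156001220 + 17101706580 = 49874985030.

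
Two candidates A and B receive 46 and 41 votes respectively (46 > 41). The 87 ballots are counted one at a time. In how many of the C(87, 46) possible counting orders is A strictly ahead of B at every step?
Strict-lead orderings = 658070974503343345650300

Total orderings of the 87 votes with 46 for A: C(87, 46) = 11450434956358174214315220. By the Bertrand ballot formula (Cycle Lemma / reflection principle), the number of orderings in which A is strictly ahead of B throughout is (p − q)/(p + q) · C(p + q, p) = (46 − 41)/(46 + 41) · 11450434956358174214315220 = 658070974503343345650300.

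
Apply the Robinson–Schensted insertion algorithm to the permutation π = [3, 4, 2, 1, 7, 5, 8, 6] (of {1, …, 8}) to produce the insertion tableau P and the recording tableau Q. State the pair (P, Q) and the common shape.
P = [1, 4, 5, 6] / [2, 7, 8] / [3];  Q = [1, 2, 5, 7] / [3, 6, 8] / [4];  common shape = (4, 3, 1)

Row-insert the values π_1, π_2, … into P one at a time, bumping the leftmost entry strictly greater than the inserted value down to the next row. The recording tableau Q records, in position (i, j), the step at which that cell was added to P.
  Insert 3 (step 1): P = [3];  Q = [1]
  Insert 4 (step 2): P = [3, 4];  Q = [1, 2]
  Insert 2 (step 3): P = [2, 4] / [3];  Q = [1, 2] / [3]
  Insert 1 (step 4): P = [1, 4] / [2] / [3];  Q = [1, 2] / [3] / [4]
  Insert 7 (step 5): P = [1, 4, 7] / [2] / [3];  Q = [1, 2, 5] / [3] / [4]
  Insert 5 (step 6): P = [1, 4, 5] / [2, 7] / [3];  Q = [1, 2, 5] / [3, 6] / [4]
  Insert 8 (step 7): P = [1, 4, 5, 8] / [2, 7] / [3];  Q = [1, 2, 5, 7] / [3, 6] / [4]
  Insert 6 (step 8): P = [1, 4, 5, 6] / [2, 7, 8] / [3];  Q = [1, 2, 5, 7] / [3, 6, 8] / [4]
Final shape: (4, 3, 1).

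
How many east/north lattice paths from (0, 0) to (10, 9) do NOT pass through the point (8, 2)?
Number of paths = 90758

Total paths from (0, 0) to (10, 9): C(19, 10) = 92378. Paths through (8, 2): (paths (0, 0) → (8, 2)) × (paths (8, 2) → (10, 9)) = C(10, 8) · C(9, 2) = 45 · 36 = 1620. Avoidance count = 92378 − 1620 = 90758.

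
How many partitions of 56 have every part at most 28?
p(56, parts ≤ 28) = 512081

Use the recurrence p(n, m) = p(n, m−1) + p(n−m, m): either the largest part is < m (count p(n, m−1)) or the largest part is exactly m (remove one copy of m, count p(n−m, m)). With p(0, ·) = 1 this gives p(56, parts ≤ 28) = 512081. (By conjugating Young diagrams, this also counts partitions of 56 into at most 28 parts.)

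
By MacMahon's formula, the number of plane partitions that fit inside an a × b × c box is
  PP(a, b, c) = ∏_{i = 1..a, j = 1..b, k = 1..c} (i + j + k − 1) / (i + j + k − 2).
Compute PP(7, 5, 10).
PP(7, 5, 10) = 24648355308799872

Evaluate the triple product over i = 1..7, j = 1..5, k = 1..10. The factors are (2/1) · (3/2) · (4/3) · (5/4) · (6/5) · (7/6) · (8/7) · (9/8) · … (350 factors total). The numerators and denominators telescope so the product is an integer; carrying out the multiplication exactly gives PP(7, 5, 10) = 24648355308799872.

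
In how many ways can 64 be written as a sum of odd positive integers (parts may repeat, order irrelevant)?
p_odd(64) = 16444

Enumerate partitions using only odd parts via the recurrence o(n, m) = o(n, m−2) + o(n−m, m) over odd m, starting from the largest odd part ≤ n. This gives p_odd(64) = 16444. (Euler's theorem: equals the count of distinct-part partitions.)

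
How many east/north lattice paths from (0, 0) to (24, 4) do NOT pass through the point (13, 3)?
Number of paths = 13755

Total paths from (0, 0) to (24, 4): C(28, 24) = 20475. Paths through (13, 3): (paths (0, 0) → (13, 3)) × (paths (13, 3) → (24, 4)) = C(16, 13) · C(12, 11) = 560 · 12 = 6720. Avoidance count = 20475 − 6720 = 13755.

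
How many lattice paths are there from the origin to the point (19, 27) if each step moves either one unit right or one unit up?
Number of paths = 4154246671960

A monotone lattice path from (0, 0) to (19, 27) consists of 19 east steps and 27 north steps in some order, so it is determined by which 19 of the 46 steps are east. The count is C(46, 19) = 4154246671960.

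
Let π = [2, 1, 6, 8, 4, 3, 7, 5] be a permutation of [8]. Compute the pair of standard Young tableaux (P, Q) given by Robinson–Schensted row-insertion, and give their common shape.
P = [1, 3, 5] / [2, 4, 7] / [6, 8];  Q = [1, 3, 4] / [2, 5, 7] / [6, 8];  common shape = (3, 3, 2)

Row-insert the values π_1, π_2, … into P one at a time, bumping the leftmost entry strictly greater than the inserted value down to the next row. The recording tableau Q records, in position (i, j), the step at which that cell was added to P.
  Insert 2 (step 1): P = [2];  Q = [1]
  Insert 1 (step 2): P = [1] / [2];  Q = [1] / [2]
  Insert 6 (step 3): P = [1, 6] / [2];  Q = [1, 3] / [2]
  Insert 8 (step 4): P = [1, 6, 8] / [2];  Q = [1, 3, 4] / [2]
  Insert 4 (step 5): P = [1, 4, 8] / [2, 6];  Q = [1, 3, 4] / [2, 5]
  Insert 3 (step 6): P = [1, 3, 8] / [2, 4] / [6];  Q = [1, 3, 4] / [2, 5] / [6]
  Insert 7 (step 7): P = [1, 3, 7] / [2, 4, 8] / [6];  Q = [1, 3, 4] / [2, 5, 7] / [6]
  Insert 5 (step 8): P = [1, 3, 5] / [2, 4, 7] / [6, 8];  Q = [1, 3, 4] / [2, 5, 7] / [6, 8]
Final shape: (3, 3, 2).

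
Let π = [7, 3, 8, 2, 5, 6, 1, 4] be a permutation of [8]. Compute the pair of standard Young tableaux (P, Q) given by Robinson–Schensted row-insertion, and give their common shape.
P = [1, 4, 6] / [2, 5] / [3, 8] / [7];  Q = [1, 3, 6] / [2, 5] / [4, 8] / [7];  common shape = (3, 2, 2, 1)

Row-insert the values π_1, π_2, … into P one at a time, bumping the leftmost entry strictly greater than the inserted value down to the next row. The recording tableau Q records, in position (i, j), the step at which that cell was added to P.
  Insert 7 (step 1): P = [7];  Q = [1]
  Insert 3 (step 2): P = [3] / [7];  Q = [1] / [2]
  Insert 8 (step 3): P = [3, 8] / [7];  Q = [1, 3] / [2]
  Insert 2 (step 4): P = [2, 8] / [3] / [7];  Q = [1, 3] / [2] / [4]
  Insert 5 (step 5): P = [2, 5] / [3, 8] / [7];  Q = [1, 3] / [2, 5] / [4]
  Insert 6 (step 6): P = [2, 5, 6] / [3, 8] / [7];  Q = [1, 3, 6] / [2, 5] / [4]
  Insert 1 (step 7): P = [1, 5, 6] / [2, 8] / [3] / [7];  Q = [1, 3, 6] / [2, 5] / [4] / [7]
  Insert 4 (step 8): P = [1, 4, 6] / [2, 5] / [3, 8] / [7];  Q = [1, 3, 6] / [2, 5] / [4, 8] / [7]
Final shape: (3, 2, 2, 1).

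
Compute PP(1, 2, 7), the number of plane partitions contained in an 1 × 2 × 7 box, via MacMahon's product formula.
PP(1, 2, 7) = 36

Evaluate the triple product over i = 1..1, j = 1..2, k = 1..7. The factors are (2/1) · (3/2) · (4/3) · (5/4) · (6/5) · (7/6) · (8/7) · (3/2) · … (14 factors total). The numerators and denominators telescope so the product is an integer; carrying out the multiplication exactly gives PP(1, 2, 7) = 36.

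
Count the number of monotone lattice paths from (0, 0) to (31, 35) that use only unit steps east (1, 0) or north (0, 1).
Number of paths = 6406484391866534976

A monotone lattice path from (0, 0) to (31, 35) consists of 31 east steps and 35 north steps in some order, so it is determined by which 31 of the 66 steps are east. The count is C(66, 31) = 6406484391866534976.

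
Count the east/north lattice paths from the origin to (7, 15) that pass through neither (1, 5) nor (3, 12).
Number of paths = 114131

Inclusion–exclusion. Total paths: C(22, 7) = 170544. Through P₁: C(6, 1)·C(16, 6) = 48048. Through P₂: C(15, 3)·C(7, 4) = 15925. Since P₁ is strictly southwest of P₂, a monotone path through both must visit P₁ then P₂; paths through both = C(6, 1)·C(9, 2)·C(7, 4) = 7560. Avoid both = 170544 − 48048 − 15925 + 7560 = 114131.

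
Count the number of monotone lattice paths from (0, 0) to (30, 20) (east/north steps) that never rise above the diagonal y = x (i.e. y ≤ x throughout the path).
Number of paths = 16723268860760

By the reflection principle (André's argument), the number of monotone paths to (30, 20) with n ≤ m that never go above y = x is C(50, 30) − C(50, 31) = 47129212243960 − 30405943383200 = 16723268860760.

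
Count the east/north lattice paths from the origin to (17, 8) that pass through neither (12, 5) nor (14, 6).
Number of paths = 533087

Inclusion–exclusion. Total paths: C(25, 17) = 1081575. Through P₁: C(17, 12)·C(8, 5) = 346528. Through P₂: C(20, 14)·C(5, 3) = 387600. Since P₁ is strictly southwest of P₂, a monotone path through both must visit P₁ then P₂; paths through both = C(17, 12)·C(3, 2)·C(5, 3) = 185640. Avoid both = 1081575 − 346528 − 387600 + 185640 = 533087.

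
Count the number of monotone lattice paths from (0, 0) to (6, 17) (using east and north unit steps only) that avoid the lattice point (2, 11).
Number of paths = 84567

Total paths from (0, 0) to (6, 17): C(23, 6) = 100947. Paths through (2, 11): (paths (0, 0) → (2, 11)) × (paths (2, 11) → (6, 17)) = C(13, 2) · C(10, 4) = 78 · 210 = 16380. Avoidance count = 100947 − 16380 = 84567.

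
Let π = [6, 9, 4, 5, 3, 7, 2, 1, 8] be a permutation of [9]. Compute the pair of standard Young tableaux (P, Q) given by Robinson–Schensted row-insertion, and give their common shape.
P = [1, 5, 7, 8] / [2, 9] / [3] / [4] / [6];  Q = [1, 2, 6, 9] / [3, 4] / [5] / [7] / [8];  common shape = (4, 2, 1, 1, 1)

Row-insert the values π_1, π_2, … into P one at a time, bumping the leftmost entry strictly greater than the inserted value down to the next row. The recording tableau Q records, in position (i, j), the step at which that cell was added to P.
  Insert 6 (step 1): P = [6];  Q = [1]
  Insert 9 (step 2): P = [6, 9];  Q = [1, 2]
  Insert 4 (step 3): P = [4, 9] / [6];  Q = [1, 2] / [3]
  Insert 5 (step 4): P = [4, 5] / [6, 9];  Q = [1, 2] / [3, 4]
  Insert 3 (step 5): P = [3, 5] / [4, 9] / [6];  Q = [1, 2] / [3, 4] / [5]
  Insert 7 (step 6): P = [3, 5, 7] / [4, 9] / [6];  Q = [1, 2, 6] / [3, 4] / [5]
  Insert 2 (step 7): P = [2, 5, 7] / [3, 9] / [4] / [6];  Q = [1, 2, 6] / [3, 4] / [5] / [7]
  Insert 1 (step 8): P = [1, 5, 7] / [2, 9] / [3] / [4] / [6];  Q = [1, 2, 6] / [3, 4] / [5] / [7] / [8]
  Insert 8 (step 9): P = [1, 5, 7, 8] / [2, 9] / [3] / [4] / [6];  Q = [1, 2, 6, 9] / [3, 4] / [5] / [7] / [8]
Final shape: (4, 2, 1, 1, 1).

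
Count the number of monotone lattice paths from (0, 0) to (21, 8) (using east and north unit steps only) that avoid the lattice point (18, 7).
Number of paths = 2369345

Total paths from (0, 0) to (21, 8): C(29, 21) = 4292145. Paths through (18, 7): (paths (0, 0) → (18, 7)) × (paths (18, 7) → (21, 8)) = C(25, 18) · C(4, 3) = 480700 · 4 = 1922800. Avoidance count = 4292145 − 1922800 = 2369345.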